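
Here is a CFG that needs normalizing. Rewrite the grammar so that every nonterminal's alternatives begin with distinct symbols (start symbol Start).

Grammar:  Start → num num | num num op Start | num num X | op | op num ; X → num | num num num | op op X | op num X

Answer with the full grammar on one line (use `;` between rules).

Start has alternatives sharing prefix 'num num': factor to Start → num num Start1 with Start1 → ε | op Start | X.
Start has alternatives sharing prefix 'op': factor to Start → op Start2 with Start2 → ε | num.
X has alternatives sharing prefix 'num': factor to X → num X1 with X1 → ε | num num.
X has alternatives sharing prefix 'op': factor to X → op X2 with X2 → op X | num X.

Start → num num Start1 | op Start2; X → num X1 | op X2; Start1 → ε | op Start | X; Start2 → ε | num; X1 → ε | num num; X2 → op X | num X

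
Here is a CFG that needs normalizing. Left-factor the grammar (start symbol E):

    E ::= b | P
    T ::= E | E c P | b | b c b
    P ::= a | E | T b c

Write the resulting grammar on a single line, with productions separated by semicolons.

T has alternatives sharing prefix 'E': factor to T → E T' with T' → ε | c P.
T has alternatives sharing prefix 'b': factor to T → b T'' with T'' → ε | c b.

E ::= b | P; T ::= E T' | b T''; P ::= a | E | T b c; T' ::= ε | c P; T'' ::= ε | c b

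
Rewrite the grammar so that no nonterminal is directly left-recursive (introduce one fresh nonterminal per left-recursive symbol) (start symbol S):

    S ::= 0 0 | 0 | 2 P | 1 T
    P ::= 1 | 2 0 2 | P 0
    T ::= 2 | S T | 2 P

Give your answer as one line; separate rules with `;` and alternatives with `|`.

Directly left-recursive nonterminal: P.
For P: α = {0}, β = {1, 2 0 2}. Rewrite as P → β P' and P' → α P' | ε.

S ::= 0 0 | 0 | 2 P | 1 T; P ::= 1 P' | 2 0 2 P'; T ::= 2 | S T | 2 P; P' ::= 0 P' | ε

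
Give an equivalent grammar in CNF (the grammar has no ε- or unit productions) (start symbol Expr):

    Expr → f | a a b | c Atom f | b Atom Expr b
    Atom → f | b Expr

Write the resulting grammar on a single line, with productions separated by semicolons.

Expr → f | X1 Y1 | X3 Y2 | X2 Y3; Atom → f | X2 Expr; X1 → a; X2 → b; X3 → c; X4 → f; Y1 → X1 X2; Y2 → Atom X4; Y3 → Atom Y4; Y4 → Expr X2

Introduce a nonterminal for each terminal appearing in a rule of length ≥ 2: X1 → a, X2 → b, X3 → c, X4 → f.
Binarize each right-hand side of length ≥ 3 by chaining fresh nonterminals (Y1, Y2, …): affected rules were Expr → X1 X1 X2; Expr → X3 Atom X4; Expr → X2 Atom Expr X2.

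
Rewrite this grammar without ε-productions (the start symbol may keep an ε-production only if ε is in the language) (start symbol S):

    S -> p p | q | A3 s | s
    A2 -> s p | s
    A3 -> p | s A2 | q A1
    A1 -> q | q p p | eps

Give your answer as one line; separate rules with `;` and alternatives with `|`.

Nullable set = {A1}.
ε ∉ L(G), so no ε-production is kept.
Expand every rule over subsets of its nullable positions: A3 → q A1 gives q A1 | q.

S -> p p | q | A3 s | s; A2 -> s p | s; A3 -> p | s A2 | q A1 | q; A1 -> q | q p p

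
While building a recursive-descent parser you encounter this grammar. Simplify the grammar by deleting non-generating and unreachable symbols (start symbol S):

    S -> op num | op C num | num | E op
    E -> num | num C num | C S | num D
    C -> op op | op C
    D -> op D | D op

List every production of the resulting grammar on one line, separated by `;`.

Generating nonterminals: {C, E, S}.
Reachable from S after that: {C, E, S}.
Removed useless symbols: {D} and every production mentioning them.

S -> op num | op C num | num | E op; E -> num | num C num | C S; C -> op op | op C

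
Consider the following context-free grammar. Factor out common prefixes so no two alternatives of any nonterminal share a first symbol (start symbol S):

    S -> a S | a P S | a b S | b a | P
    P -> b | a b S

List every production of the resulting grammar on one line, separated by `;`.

S has alternatives sharing prefix 'a': factor to S → a S' with S' → S | P S | b S.

S -> b a | P | a S'; P -> b | a b S; S' -> S | P S | b S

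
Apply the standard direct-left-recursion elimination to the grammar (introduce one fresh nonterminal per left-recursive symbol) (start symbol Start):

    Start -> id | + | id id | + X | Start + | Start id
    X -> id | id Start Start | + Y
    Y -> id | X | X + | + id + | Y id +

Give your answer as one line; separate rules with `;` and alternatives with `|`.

Start -> id Start1 | + Start1 | id id Start1 | + X Start1; X -> id | id Start Start | + Y; Y -> id Y1 | X Y1 | X + Y1 | + id + Y1; Start1 -> + Start1 | id Start1 | ε; Y1 -> id + Y1 | ε

Directly left-recursive nonterminals: Start, Y.
For Start: α = {+, id}, β = {id, +, id id, + X}. Rewrite as Start → β Start1 and Start1 → α Start1 | ε.
For Y: α = {id +}, β = {id, X, X +, + id +}. Rewrite as Y → β Y1 and Y1 → α Y1 | ε.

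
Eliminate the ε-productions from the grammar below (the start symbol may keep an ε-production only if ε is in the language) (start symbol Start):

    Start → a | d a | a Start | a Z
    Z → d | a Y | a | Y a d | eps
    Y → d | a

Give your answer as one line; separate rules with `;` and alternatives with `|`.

Start → a | d a | a Start | a Z; Z → d | a Y | a | Y a d; Y → d | a

Nullable nonterminals: {Z}.
ε ∉ L(G), so no ε-production is kept.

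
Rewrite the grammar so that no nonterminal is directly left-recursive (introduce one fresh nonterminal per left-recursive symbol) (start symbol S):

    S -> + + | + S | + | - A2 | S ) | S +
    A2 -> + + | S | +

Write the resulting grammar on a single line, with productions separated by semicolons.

S -> + + S' | + S S' | + S' | - A2 S'; A2 -> + + | S | +; S' -> ) S' | + S' | ε

S is directly left-recursive.
For S: α = {), +}, β = {+ +, + S, +, - A2}. Rewrite as S → β S' and S' → α S' | ε.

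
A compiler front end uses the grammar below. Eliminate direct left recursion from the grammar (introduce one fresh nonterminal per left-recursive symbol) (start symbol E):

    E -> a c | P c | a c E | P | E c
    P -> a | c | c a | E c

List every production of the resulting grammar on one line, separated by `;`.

Left recursion appears on E.
For E: α = {c}, β = {a c, P c, a c E, P}. Rewrite as E → β E' and E' → α E' | ε.

E -> a c E' | P c E' | a c E E' | P E'; P -> a | c | c a | E c; E' -> c E' | ε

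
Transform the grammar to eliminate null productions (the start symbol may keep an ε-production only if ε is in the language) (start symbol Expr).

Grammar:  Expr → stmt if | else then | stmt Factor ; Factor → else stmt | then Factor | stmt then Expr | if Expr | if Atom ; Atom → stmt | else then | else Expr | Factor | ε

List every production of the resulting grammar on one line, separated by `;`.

Expr → stmt if | else then | stmt Factor; Factor → else stmt | then Factor | stmt then Expr | if Expr | if Atom | if; Atom → stmt | else then | else Expr | Factor

Nullable set = {Atom}.
ε ∉ L(G), so no ε-production is kept.
Expand every rule over subsets of its nullable positions: Factor → if Atom gives if Atom | if.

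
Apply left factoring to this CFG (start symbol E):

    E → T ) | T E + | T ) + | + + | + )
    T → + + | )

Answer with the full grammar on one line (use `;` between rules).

E has alternatives sharing prefix 'T': factor to E → T E' with E' → ) | E + | ) +.
E has alternatives sharing prefix '+': factor to E → + E'' with E'' → + | ).
E' has alternatives sharing prefix ')': factor to E' → ) E''' with E''' → ε | +.

E → T E' | + E''; T → + + | ); E' → E + | ) E'''; E'' → + | ); E''' → ε | +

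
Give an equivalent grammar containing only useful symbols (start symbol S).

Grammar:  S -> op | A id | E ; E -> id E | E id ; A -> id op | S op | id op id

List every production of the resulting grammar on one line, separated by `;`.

S -> op | A id; A -> id op | S op | id op id

Generating nonterminals: {A, S}.
Reachable from S after that: {A, S}.
Removed useless symbols: {E} and every production mentioning them.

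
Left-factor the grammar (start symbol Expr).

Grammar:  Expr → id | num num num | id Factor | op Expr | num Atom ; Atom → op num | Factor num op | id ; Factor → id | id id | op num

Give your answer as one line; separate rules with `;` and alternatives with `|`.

Expr → op Expr | id Expr1 | num Expr2; Atom → op num | Factor num op | id; Factor → op num | id Factor1; Expr1 → ε | Factor; Expr2 → num num | Atom; Factor1 → ε | id

Expr has alternatives sharing prefix 'id': factor to Expr → id Expr1 with Expr1 → ε | Factor.
Expr has alternatives sharing prefix 'num': factor to Expr → num Expr2 with Expr2 → num num | Atom.
Factor has alternatives sharing prefix 'id': factor to Factor → id Factor1 with Factor1 → ε | id.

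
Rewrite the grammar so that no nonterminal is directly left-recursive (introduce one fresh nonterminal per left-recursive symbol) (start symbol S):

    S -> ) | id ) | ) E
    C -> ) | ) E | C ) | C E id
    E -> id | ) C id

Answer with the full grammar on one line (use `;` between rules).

Directly left-recursive nonterminal: C.
For C: α = {), E id}, β = {), ) E}. Rewrite as C → β C' and C' → α C' | ε.

S -> ) | id ) | ) E; C -> ) C' | ) E C'; E -> id | ) C id; C' -> ) C' | E id C' | ε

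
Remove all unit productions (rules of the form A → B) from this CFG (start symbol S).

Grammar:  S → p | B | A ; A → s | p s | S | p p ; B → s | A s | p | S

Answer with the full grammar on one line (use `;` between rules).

S → s | A s | p | p s | p p; A → s | A s | p | p s | p p; B → s | A s | p | p s | p p

Unit pairs: A ⇒* {B, S}; B ⇒* {A, S}; S ⇒* {A, B}.
For every A with A ⇒* B via unit rules, add B's non-unit alternatives to A; then delete every rule of the form X → Y.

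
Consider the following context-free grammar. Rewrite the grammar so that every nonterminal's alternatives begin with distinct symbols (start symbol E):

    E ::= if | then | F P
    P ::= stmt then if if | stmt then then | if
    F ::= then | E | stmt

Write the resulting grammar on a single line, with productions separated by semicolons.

P has alternatives sharing prefix 'stmt then': factor to P → stmt then P' with P' → if if | then.

E ::= if | then | F P; P ::= if | stmt then P'; F ::= then | E | stmt; P' ::= if if | then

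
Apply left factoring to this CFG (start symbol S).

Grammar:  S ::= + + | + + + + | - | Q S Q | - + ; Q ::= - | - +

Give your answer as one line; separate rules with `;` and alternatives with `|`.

S ::= Q S Q | + + S' | - S''; Q ::= - Q'; S' ::= ε | + +; S'' ::= ε | +; Q' ::= ε | +

S has alternatives sharing prefix '+ +': factor to S → + + S' with S' → ε | + +.
S has alternatives sharing prefix '-': factor to S → - S'' with S'' → ε | +.
Q has alternatives sharing prefix '-': factor to Q → - Q' with Q' → ε | +.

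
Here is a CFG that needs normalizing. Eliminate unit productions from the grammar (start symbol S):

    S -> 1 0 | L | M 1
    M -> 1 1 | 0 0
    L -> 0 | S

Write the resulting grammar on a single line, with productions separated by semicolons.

Unit pairs: L ⇒* {S}; S ⇒* {L}.
For every A with A ⇒* B via unit rules, add B's non-unit alternatives to A; then delete every rule of the form X → Y.

S -> 0 | 1 0 | M 1; M -> 1 1 | 0 0; L -> 0 | 1 0 | M 1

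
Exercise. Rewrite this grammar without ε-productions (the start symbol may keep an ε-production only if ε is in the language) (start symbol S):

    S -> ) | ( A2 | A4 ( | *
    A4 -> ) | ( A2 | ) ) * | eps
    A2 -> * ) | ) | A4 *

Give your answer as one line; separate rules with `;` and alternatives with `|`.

S -> ) | ( A2 | A4 ( | ( | *; A4 -> ) | ( A2 | ) ) *; A2 -> * ) | ) | A4 * | *

Nullable set = {A4}.
ε ∉ L(G), so no ε-production is kept.
Add the nullable-subset variants: S → A4 ( gives A4 ( | (. A2 → A4 * gives A4 * | *.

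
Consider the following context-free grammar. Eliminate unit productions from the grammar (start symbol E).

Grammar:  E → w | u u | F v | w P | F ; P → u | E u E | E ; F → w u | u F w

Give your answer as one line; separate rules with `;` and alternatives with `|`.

E → w | u u | F v | w P | w u | u F w; P → w | u u | F v | w P | u | E u E | w u | u F w; F → w u | u F w

Unit pairs: E ⇒* {F}; P ⇒* {E, F}.
Replace each nonterminal's rules with the union of the non-unit rules of every nonterminal it unit-derives.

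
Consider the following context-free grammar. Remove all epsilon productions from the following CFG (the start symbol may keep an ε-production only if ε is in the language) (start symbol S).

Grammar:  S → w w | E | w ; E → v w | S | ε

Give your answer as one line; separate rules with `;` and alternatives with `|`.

S → w w | E | w | ε; E → v w | S

Nullable set = {E, S}.
ε ∈ L(G) since S is nullable, so keep S → ε.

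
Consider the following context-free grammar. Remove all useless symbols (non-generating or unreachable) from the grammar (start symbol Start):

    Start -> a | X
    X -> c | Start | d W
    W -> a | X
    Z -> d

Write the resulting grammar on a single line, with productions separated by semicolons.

Start -> a | X; X -> c | Start | d W; W -> a | X

Generating nonterminals: {Start, W, X, Z}.
Reachable from Start after that: {Start, W, X}.
Removed useless symbols: {Z} and every production mentioning them.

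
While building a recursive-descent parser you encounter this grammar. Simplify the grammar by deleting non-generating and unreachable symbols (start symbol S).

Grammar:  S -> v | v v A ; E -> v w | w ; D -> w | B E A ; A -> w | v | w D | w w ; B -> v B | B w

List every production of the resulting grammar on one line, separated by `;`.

Generating nonterminals: {A, D, E, S}.
Reachable from S after that: {A, D, S}.
Removed useless symbols: {B, E} and every production mentioning them.

S -> v | v v A; D -> w; A -> w | v | w D | w w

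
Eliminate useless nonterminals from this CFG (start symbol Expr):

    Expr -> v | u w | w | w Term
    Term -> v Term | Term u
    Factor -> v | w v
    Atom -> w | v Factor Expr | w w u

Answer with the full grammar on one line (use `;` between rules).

Generating nonterminals: {Atom, Expr, Factor}.
Reachable from Expr after that: {Expr}.
Removed useless symbols: {Atom, Factor, Term} and every production mentioning them.

Expr -> v | u w | w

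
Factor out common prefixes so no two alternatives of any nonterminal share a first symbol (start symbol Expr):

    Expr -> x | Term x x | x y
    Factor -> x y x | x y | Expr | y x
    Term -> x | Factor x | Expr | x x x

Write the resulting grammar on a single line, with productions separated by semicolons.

Expr -> Term x x | x Expr1; Factor -> Expr | y x | x y Factor1; Term -> Factor x | Expr | x Term1; Expr1 -> ε | y; Factor1 -> x | ε; Term1 -> ε | x x

Expr has alternatives sharing prefix 'x': factor to Expr → x Expr1 with Expr1 → ε | y.
Factor has alternatives sharing prefix 'x y': factor to Factor → x y Factor1 with Factor1 → x | ε.
Term has alternatives sharing prefix 'x': factor to Term → x Term1 with Term1 → ε | x x.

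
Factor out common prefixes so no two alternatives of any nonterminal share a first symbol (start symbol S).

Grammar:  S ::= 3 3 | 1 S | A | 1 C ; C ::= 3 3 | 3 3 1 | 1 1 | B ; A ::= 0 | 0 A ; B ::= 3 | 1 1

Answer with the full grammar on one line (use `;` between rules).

S ::= 3 3 | A | 1 S'; C ::= 1 1 | B | 3 3 C'; A ::= 0 A'; B ::= 3 | 1 1; S' ::= S | C; C' ::= ε | 1; A' ::= ε | A

S has alternatives sharing prefix '1': factor to S → 1 S' with S' → S | C.
C has alternatives sharing prefix '3 3': factor to C → 3 3 C' with C' → ε | 1.
A has alternatives sharing prefix '0': factor to A → 0 A' with A' → ε | A.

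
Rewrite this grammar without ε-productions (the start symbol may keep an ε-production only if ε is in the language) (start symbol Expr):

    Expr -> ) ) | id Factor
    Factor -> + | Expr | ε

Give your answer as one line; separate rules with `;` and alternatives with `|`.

Nullable set = {Factor}.
ε ∉ L(G), so no ε-production is kept.
For each production, add variants omitting each subset of nullable occurrences: Expr → id Factor gives id Factor | id.

Expr -> ) ) | id Factor | id; Factor -> + | Expr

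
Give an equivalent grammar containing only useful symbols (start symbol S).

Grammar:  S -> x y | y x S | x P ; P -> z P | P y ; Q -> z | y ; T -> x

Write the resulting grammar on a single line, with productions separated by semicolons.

S -> x y | y x S

Generating nonterminals: {Q, S, T}.
Reachable from S after that: {S}.
Removed useless symbols: {P, Q, T} and every production mentioning them.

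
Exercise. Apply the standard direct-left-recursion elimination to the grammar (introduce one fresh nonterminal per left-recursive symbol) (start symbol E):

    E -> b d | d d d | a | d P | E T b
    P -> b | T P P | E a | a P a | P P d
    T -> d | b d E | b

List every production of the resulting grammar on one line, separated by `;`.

E, P are directly left-recursive.
For E: α = {T b}, β = {b d, d d d, a, d P}. Rewrite as E → β E' and E' → α E' | ε.
For P: α = {P d}, β = {b, T P P, E a, a P a}. Rewrite as P → β P' and P' → α P' | ε.

E -> b d E' | d d d E' | a E' | d P E'; P -> b P' | T P P P' | E a P' | a P a P'; T -> d | b d E | b; E' -> T b E' | epsilon; P' -> P d P' | epsilon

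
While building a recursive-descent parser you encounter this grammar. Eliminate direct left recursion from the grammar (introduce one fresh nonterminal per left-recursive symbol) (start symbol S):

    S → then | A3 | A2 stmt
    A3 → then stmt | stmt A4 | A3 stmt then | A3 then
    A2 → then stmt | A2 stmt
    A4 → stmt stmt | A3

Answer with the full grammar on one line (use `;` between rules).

S → then | A3 | A2 stmt; A3 → then stmt A3' | stmt A4 A3'; A2 → then stmt A2'; A4 → stmt stmt | A3; A3' → stmt then A3' | then A3' | eps; A2' → stmt A2' | eps

Directly left-recursive nonterminals: A3, A2.
For A3: α = {stmt then, then}, β = {then stmt, stmt A4}. Rewrite as A3 → β A3' and A3' → α A3' | ε.
For A2: α = {stmt}, β = {then stmt}. Rewrite as A2 → β A2' and A2' → α A2' | ε.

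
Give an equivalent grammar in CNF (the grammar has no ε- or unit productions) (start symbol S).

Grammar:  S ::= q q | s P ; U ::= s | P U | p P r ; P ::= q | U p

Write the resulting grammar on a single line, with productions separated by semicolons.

S ::= X1 X1 | X2 P; U ::= s | P U | X3 Y1; P ::= q | U X3; X1 ::= q; X2 ::= s; X3 ::= p; X4 ::= r; Y1 ::= P X4

Introduce a nonterminal for each terminal appearing in a rule of length ≥ 2: X1 → q, X2 → s, X3 → p, X4 → r.
Binarize each right-hand side of length ≥ 3 by chaining fresh nonterminals (Y1, Y2, …): affected rules were U → X3 P X4.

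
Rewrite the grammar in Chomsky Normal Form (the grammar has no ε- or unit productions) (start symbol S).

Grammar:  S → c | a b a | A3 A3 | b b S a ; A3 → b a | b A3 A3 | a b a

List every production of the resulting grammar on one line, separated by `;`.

Introduce a nonterminal for each terminal appearing in a rule of length ≥ 2: X1 → a, X2 → b.
Binarize each right-hand side of length ≥ 3 by chaining fresh nonterminals (Y1, Y2, …): affected rules were S → X1 X2 X1; S → X2 X2 S X1; A3 → X2 A3 A3; A3 → X1 X2 X1.

S → c | X1 Y1 | A3 A3 | X2 Y2; A3 → X2 X1 | X2 Y4 | X1 Y5; X1 → a; X2 → b; Y1 → X2 X1; Y2 → X2 Y3; Y3 → S X1; Y4 → A3 A3; Y5 → X2 X1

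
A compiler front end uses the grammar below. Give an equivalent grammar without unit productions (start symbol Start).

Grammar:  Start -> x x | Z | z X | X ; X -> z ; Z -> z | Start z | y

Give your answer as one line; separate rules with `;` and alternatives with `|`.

Unit pairs: Start ⇒* {X, Z}.
For each unit pair (A, B), copy every non-unit production of B to A, then drop all unit productions.

Start -> z | Start z | y | x x | z X; X -> z; Z -> z | Start z | y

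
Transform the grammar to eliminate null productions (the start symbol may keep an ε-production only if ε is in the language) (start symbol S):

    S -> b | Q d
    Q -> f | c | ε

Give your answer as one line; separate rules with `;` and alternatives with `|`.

S -> b | Q d | d; Q -> f | c

The nullable symbols are {Q}.
ε ∉ L(G), so no ε-production is kept.
For each production, add variants omitting each subset of nullable occurrences: S → Q d gives Q d | d.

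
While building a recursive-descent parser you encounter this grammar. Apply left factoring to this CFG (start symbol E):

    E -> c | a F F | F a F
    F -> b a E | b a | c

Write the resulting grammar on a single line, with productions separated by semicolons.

F has alternatives sharing prefix 'b a': factor to F → b a F' with F' → E | ε.

E -> c | a F F | F a F; F -> c | b a F'; F' -> E | ε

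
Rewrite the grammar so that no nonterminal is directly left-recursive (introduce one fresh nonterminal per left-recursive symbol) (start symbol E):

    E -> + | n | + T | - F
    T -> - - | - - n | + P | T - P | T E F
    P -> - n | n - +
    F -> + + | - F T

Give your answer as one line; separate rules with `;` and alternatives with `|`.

Left recursion appears on T.
For T: α = {- P, E F}, β = {- -, - - n, + P}. Rewrite as T → β T' and T' → α T' | ε.

E -> + | n | + T | - F; T -> - - T' | - - n T' | + P T'; P -> - n | n - +; F -> + + | - F T; T' -> - P T' | E F T' | epsilon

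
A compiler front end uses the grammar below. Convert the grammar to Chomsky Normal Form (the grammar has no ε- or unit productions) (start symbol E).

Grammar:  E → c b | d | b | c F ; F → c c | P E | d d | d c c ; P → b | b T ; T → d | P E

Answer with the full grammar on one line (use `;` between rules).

E → X1 X2 | d | b | X1 F; F → X1 X1 | P E | X3 X3 | X3 Y1; P → b | X2 T; T → d | P E; X1 → c; X2 → b; X3 → d; Y1 → X1 X1

Introduce a nonterminal for each terminal appearing in a rule of length ≥ 2: X1 → c, X2 → b, X3 → d.
Binarize each right-hand side of length ≥ 3 by chaining fresh nonterminals (Y1, Y2, …): affected rules were F → X3 X1 X1.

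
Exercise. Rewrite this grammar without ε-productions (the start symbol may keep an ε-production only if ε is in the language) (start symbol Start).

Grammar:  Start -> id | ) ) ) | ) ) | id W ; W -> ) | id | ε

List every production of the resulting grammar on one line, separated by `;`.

Start -> id | ) ) ) | ) ) | id W; W -> ) | id

Nullable set = {W}.
ε ∉ L(G), so no ε-production is kept.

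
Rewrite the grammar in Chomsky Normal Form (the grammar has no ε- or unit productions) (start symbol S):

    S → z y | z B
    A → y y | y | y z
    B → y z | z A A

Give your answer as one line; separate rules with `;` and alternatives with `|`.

Introduce a nonterminal for each terminal appearing in a rule of length ≥ 2: X1 → z, X2 → y.
Binarize each right-hand side of length ≥ 3 by chaining fresh nonterminals (Y1, Y2, …): affected rules were B → X1 A A.

S → X1 X2 | X1 B; A → X2 X2 | y | X2 X1; B → X2 X1 | X1 Y1; X1 → z; X2 → y; Y1 → A A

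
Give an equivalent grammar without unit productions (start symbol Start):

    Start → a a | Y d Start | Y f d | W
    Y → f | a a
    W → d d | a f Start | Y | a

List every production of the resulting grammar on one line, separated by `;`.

Unit pairs: Start ⇒* {W, Y}; W ⇒* {Y}.
For every A with A ⇒* B via unit rules, add B's non-unit alternatives to A; then delete every rule of the form X → Y.

Start → a a | Y d Start | Y f d | f | d d | a f Start | a; Y → f | a a; W → f | a a | d d | a f Start | a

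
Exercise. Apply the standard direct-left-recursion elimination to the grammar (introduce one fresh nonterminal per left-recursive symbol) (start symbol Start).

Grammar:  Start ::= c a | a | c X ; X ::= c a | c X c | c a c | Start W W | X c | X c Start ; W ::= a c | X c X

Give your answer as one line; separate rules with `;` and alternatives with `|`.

Left recursion appears on X.
For X: α = {c, c Start}, β = {c a, c X c, c a c, Start W W}. Rewrite as X → β X1 and X1 → α X1 | ε.

Start ::= c a | a | c X; X ::= c a X1 | c X c X1 | c a c X1 | Start W W X1; W ::= a c | X c X; X1 ::= c X1 | c Start X1 | ε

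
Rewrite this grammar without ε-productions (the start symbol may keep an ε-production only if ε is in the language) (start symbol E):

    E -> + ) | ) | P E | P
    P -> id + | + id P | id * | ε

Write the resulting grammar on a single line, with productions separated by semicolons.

The nullable symbols are {E, P}.
ε ∈ L(G) since E is nullable, so keep E → ε.
Expand every rule over subsets of its nullable positions: E → P E gives P E | P. P → + id P gives + id P | + id.

E -> + ) | ) | P E | P | ε; P -> id + | + id P | + id | id *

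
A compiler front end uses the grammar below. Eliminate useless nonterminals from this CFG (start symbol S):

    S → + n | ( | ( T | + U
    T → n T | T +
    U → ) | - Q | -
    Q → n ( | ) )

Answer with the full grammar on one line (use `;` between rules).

S → + n | ( | + U; U → ) | - Q | -; Q → n ( | ) )

Generating nonterminals: {Q, S, U}.
Reachable from S after that: {Q, S, U}.
Removed useless symbols: {T} and every production mentioning them.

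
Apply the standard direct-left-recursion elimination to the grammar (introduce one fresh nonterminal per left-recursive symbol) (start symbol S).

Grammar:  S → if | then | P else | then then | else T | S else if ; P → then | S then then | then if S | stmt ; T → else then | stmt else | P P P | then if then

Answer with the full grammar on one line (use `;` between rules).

Directly left-recursive nonterminal: S.
For S: α = {else if}, β = {if, then, P else, then then, else T}. Rewrite as S → β S' and S' → α S' | ε.

S → if S' | then S' | P else S' | then then S' | else T S'; P → then | S then then | then if S | stmt; T → else then | stmt else | P P P | then if then; S' → else if S' | ε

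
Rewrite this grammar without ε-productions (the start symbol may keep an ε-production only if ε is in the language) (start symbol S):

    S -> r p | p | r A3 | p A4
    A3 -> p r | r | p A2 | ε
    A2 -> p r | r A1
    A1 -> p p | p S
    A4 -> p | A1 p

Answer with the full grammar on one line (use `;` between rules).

S -> r p | p | r A3 | r | p A4; A3 -> p r | r | p A2; A2 -> p r | r A1; A1 -> p p | p S; A4 -> p | A1 p

Nullable set = {A3}.
ε ∉ L(G), so no ε-production is kept.
Expand every rule over subsets of its nullable positions: S → r A3 gives r A3 | r.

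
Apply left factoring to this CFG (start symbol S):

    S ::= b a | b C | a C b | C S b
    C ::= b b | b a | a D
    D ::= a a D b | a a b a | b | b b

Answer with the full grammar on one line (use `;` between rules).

S has alternatives sharing prefix 'b': factor to S → b S' with S' → a | C.
C has alternatives sharing prefix 'b': factor to C → b C' with C' → b | a.
D has alternatives sharing prefix 'a a': factor to D → a a D' with D' → D b | b a.
D has alternatives sharing prefix 'b': factor to D → b D'' with D'' → ε | b.

S ::= a C b | C S b | b S'; C ::= a D | b C'; D ::= a a D' | b D''; S' ::= a | C; C' ::= b | a; D' ::= D b | b a; D'' ::= eps | b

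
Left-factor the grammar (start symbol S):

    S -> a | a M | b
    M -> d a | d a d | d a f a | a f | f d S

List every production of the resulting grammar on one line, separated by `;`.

S has alternatives sharing prefix 'a': factor to S → a S' with S' → ε | M.
M has alternatives sharing prefix 'd a': factor to M → d a M' with M' → ε | d | f a.

S -> b | a S'; M -> a f | f d S | d a M'; S' -> epsilon | M; M' -> epsilon | d | f a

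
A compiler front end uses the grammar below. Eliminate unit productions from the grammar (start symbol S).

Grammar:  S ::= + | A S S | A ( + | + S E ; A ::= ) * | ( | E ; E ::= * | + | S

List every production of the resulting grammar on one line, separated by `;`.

S ::= + | A S S | A ( + | + S E; A ::= * | + | A S S | A ( + | + S E | ) * | (; E ::= * | + | A S S | A ( + | + S E

Unit pairs: A ⇒* {E, S}; E ⇒* {S}.
For every A with A ⇒* B via unit rules, add B's non-unit alternatives to A; then delete every rule of the form X → Y.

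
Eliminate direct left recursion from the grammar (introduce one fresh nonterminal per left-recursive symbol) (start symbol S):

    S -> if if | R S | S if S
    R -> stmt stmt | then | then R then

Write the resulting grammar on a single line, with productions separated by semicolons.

S -> if if S' | R S S'; R -> stmt stmt | then | then R then; S' -> if S S' | ε

Directly left-recursive nonterminal: S.
For S: α = {if S}, β = {if if, R S}. Rewrite as S → β S' and S' → α S' | ε.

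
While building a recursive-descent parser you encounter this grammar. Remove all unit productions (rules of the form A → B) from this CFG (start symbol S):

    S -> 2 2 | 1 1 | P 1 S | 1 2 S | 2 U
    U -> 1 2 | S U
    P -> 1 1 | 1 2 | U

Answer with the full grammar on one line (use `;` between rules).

Unit pairs: P ⇒* {U}.
Replace each nonterminal's rules with the union of the non-unit rules of every nonterminal it unit-derives.

S -> 2 2 | 1 1 | P 1 S | 1 2 S | 2 U; U -> 1 2 | S U; P -> 1 2 | S U | 1 1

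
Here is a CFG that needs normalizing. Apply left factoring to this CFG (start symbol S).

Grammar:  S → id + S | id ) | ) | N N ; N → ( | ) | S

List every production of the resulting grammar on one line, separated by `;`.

S → ) | N N | id S'; N → ( | ) | S; S' → + S | )

S has alternatives sharing prefix 'id': factor to S → id S' with S' → + S | ).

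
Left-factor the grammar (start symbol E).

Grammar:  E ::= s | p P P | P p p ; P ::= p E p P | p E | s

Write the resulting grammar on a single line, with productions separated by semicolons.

P has alternatives sharing prefix 'p E': factor to P → p E P' with P' → p P | ε.

E ::= s | p P P | P p p; P ::= s | p E P'; P' ::= p P | ε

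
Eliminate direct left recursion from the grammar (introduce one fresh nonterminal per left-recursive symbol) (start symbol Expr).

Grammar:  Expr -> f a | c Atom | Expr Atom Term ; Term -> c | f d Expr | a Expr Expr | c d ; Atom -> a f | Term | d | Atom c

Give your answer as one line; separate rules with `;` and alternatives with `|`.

Expr -> f a Expr1 | c Atom Expr1; Term -> c | f d Expr | a Expr Expr | c d; Atom -> a f Atom1 | Term Atom1 | d Atom1; Expr1 -> Atom Term Expr1 | ε; Atom1 -> c Atom1 | ε

Left recursion appears on Expr, Atom.
For Expr: α = {Atom Term}, β = {f a, c Atom}. Rewrite as Expr → β Expr1 and Expr1 → α Expr1 | ε.
For Atom: α = {c}, β = {a f, Term, d}. Rewrite as Atom → β Atom1 and Atom1 → α Atom1 | ε.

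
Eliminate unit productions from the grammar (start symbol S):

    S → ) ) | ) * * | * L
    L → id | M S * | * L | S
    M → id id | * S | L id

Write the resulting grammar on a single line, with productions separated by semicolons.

S → ) ) | ) * * | * L; L → id | M S * | * L | ) ) | ) * *; M → id id | * S | L id

Unit pairs: L ⇒* {S}.
Replace each nonterminal's rules with the union of the non-unit rules of every nonterminal it unit-derives.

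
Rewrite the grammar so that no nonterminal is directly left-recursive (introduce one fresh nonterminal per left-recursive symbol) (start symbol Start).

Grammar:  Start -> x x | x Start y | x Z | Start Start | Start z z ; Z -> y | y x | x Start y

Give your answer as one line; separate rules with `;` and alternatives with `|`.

Left recursion appears on Start.
For Start: α = {Start, z z}, β = {x x, x Start y, x Z}. Rewrite as Start → β Start1 and Start1 → α Start1 | ε.

Start -> x x Start1 | x Start y Start1 | x Z Start1; Z -> y | y x | x Start y; Start1 -> Start Start1 | z z Start1 | ε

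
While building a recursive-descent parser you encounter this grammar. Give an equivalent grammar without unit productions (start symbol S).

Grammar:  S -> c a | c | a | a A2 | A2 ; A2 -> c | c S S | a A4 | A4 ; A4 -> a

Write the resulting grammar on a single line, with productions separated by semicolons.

Unit pairs: A2 ⇒* {A4}; S ⇒* {A2, A4}.
Replace each nonterminal's rules with the union of the non-unit rules of every nonterminal it unit-derives.

S -> a | c | c S S | a A4 | c a | a A2; A2 -> a | c | c S S | a A4; A4 -> a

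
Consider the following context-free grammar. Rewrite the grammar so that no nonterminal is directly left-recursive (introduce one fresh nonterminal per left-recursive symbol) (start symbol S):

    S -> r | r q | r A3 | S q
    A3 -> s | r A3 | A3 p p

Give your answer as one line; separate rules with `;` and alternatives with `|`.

Left recursion appears on S, A3.
For S: α = {q}, β = {r, r q, r A3}. Rewrite as S → β S' and S' → α S' | ε.
For A3: α = {p p}, β = {s, r A3}. Rewrite as A3 → β A3' and A3' → α A3' | ε.

S -> r S' | r q S' | r A3 S'; A3 -> s A3' | r A3 A3'; S' -> q S' | ε; A3' -> p p A3' | ε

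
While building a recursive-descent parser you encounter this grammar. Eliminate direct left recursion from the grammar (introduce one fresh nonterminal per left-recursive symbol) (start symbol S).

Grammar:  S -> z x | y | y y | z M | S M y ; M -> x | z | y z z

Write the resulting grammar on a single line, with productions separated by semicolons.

S -> z x S' | y S' | y y S' | z M S'; M -> x | z | y z z; S' -> M y S' | ε

S is directly left-recursive.
For S: α = {M y}, β = {z x, y, y y, z M}. Rewrite as S → β S' and S' → α S' | ε.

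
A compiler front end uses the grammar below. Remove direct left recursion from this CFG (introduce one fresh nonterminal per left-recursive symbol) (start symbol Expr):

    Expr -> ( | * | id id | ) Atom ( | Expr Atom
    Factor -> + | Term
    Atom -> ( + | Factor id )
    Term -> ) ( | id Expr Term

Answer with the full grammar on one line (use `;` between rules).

Expr -> ( Expr1 | * Expr1 | id id Expr1 | ) Atom ( Expr1; Factor -> + | Term; Atom -> ( + | Factor id ); Term -> ) ( | id Expr Term; Expr1 -> Atom Expr1 | eps

Left recursion appears on Expr.
For Expr: α = {Atom}, β = {(, *, id id, ) Atom (}. Rewrite as Expr → β Expr1 and Expr1 → α Expr1 | ε.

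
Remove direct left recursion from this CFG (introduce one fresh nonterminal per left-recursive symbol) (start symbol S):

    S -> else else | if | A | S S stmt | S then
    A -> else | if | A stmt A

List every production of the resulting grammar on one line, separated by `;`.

S, A are directly left-recursive.
For S: α = {S stmt, then}, β = {else else, if, A}. Rewrite as S → β S' and S' → α S' | ε.
For A: α = {stmt A}, β = {else, if}. Rewrite as A → β A' and A' → α A' | ε.

S -> else else S' | if S' | A S'; A -> else A' | if A'; S' -> S stmt S' | then S' | ε; A' -> stmt A A' | ε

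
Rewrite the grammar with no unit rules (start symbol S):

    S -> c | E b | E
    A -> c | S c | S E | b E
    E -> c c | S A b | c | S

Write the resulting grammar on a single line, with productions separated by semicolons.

Unit pairs: E ⇒* {S}; S ⇒* {E}.
For every A with A ⇒* B via unit rules, add B's non-unit alternatives to A; then delete every rule of the form X → Y.

S -> c c | S A b | c | E b; A -> c | S c | S E | b E; E -> c c | S A b | c | E b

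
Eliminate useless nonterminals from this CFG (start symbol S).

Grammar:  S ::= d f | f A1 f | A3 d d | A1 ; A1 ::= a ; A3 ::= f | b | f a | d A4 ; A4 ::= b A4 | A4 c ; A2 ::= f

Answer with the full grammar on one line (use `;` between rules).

S ::= d f | f A1 f | A3 d d | A1; A1 ::= a; A3 ::= f | b | f a

Generating nonterminals: {A1, A2, A3, S}.
Reachable from S after that: {A1, A3, S}.
Removed useless symbols: {A2, A4} and every production mentioning them.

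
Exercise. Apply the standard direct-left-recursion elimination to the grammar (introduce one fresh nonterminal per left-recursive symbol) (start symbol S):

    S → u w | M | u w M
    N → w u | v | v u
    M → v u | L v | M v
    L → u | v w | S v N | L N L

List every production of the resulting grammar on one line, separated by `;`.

S → u w | M | u w M; N → w u | v | v u; M → v u M' | L v M'; L → u L' | v w L' | S v N L'; M' → v M' | ε; L' → N L L' | ε

Left recursion appears on M, L.
For M: α = {v}, β = {v u, L v}. Rewrite as M → β M' and M' → α M' | ε.
For L: α = {N L}, β = {u, v w, S v N}. Rewrite as L → β L' and L' → α L' | ε.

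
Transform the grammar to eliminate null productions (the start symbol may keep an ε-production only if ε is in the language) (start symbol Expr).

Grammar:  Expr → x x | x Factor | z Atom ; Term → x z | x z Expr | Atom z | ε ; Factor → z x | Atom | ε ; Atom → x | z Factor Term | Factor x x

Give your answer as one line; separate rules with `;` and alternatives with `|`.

Expr → x x | x Factor | x | z Atom; Term → x z | x z Expr | Atom z; Factor → z x | Atom; Atom → x | z Factor Term | z Factor | z Term | z | Factor x x | x x

Nullable set = {Factor, Term}.
ε ∉ L(G), so no ε-production is kept.
Add the nullable-subset variants: Expr → x Factor gives x Factor | x. Atom → z Factor Term gives z Factor Term | z Factor | z Term | z. Atom → Factor x x gives Factor x x | x x.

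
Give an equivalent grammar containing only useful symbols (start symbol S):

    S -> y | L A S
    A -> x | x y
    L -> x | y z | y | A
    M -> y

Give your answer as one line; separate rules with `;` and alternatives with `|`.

Generating nonterminals: {A, L, M, S}.
Reachable from S after that: {A, L, S}.
Removed useless symbols: {M} and every production mentioning them.

S -> y | L A S; A -> x | x y; L -> x | y z | y | A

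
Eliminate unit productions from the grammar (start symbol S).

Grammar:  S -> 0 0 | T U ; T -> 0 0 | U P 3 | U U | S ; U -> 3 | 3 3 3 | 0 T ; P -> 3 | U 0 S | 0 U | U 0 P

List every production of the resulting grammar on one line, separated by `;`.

Unit pairs: T ⇒* {S}.
For each unit pair (A, B), copy every non-unit production of B to A, then drop all unit productions.

S -> 0 0 | T U; T -> 0 0 | T U | U P 3 | U U; U -> 3 | 3 3 3 | 0 T; P -> 3 | U 0 S | 0 U | U 0 P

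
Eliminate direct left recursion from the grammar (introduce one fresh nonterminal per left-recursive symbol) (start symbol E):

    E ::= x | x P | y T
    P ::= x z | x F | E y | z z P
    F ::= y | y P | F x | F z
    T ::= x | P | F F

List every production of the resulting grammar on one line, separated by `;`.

E ::= x | x P | y T; P ::= x z | x F | E y | z z P; F ::= y F' | y P F'; T ::= x | P | F F; F' ::= x F' | z F' | ε

Directly left-recursive nonterminal: F.
For F: α = {x, z}, β = {y, y P}. Rewrite as F → β F' and F' → α F' | ε.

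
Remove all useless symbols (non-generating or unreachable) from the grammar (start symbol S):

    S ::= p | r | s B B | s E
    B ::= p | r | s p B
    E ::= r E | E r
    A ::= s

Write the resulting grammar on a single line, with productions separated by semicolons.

S ::= p | r | s B B; B ::= p | r | s p B

Generating nonterminals: {A, B, S}.
Reachable from S after that: {B, S}.
Removed useless symbols: {A, E} and every production mentioning them.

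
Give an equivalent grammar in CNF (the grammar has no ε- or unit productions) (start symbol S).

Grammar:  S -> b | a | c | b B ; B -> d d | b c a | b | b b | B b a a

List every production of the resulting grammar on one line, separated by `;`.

Introduce a nonterminal for each terminal appearing in a rule of length ≥ 2: X1 → b, X2 → d, X3 → c, X4 → a.
Binarize each right-hand side of length ≥ 3 by chaining fresh nonterminals (Y1, Y2, …): affected rules were B → X1 X3 X4; B → B X1 X4 X4.

S -> b | a | c | X1 B; B -> X2 X2 | X1 Y1 | b | X1 X1 | B Y2; X1 -> b; X2 -> d; X3 -> c; X4 -> a; Y1 -> X3 X4; Y2 -> X1 Y3; Y3 -> X4 X4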